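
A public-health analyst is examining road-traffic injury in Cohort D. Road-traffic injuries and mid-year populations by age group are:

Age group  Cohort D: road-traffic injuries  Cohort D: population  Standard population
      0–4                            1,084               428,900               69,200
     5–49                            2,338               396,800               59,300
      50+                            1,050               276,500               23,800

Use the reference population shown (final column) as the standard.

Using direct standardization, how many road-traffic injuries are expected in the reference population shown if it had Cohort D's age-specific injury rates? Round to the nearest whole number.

Age-specific rates per 100,000 for Cohort D: 252.74, 589.21, 379.75.
Expected road-traffic injuries = Σ (standard pop × age-specific rate ÷ 100,000)
= 69,200×252.74/100,000 + 59,300×589.21/100,000 + 23,800×379.75/100,000
= 174.90 + 349.40 + 90.38 = 614.68.

615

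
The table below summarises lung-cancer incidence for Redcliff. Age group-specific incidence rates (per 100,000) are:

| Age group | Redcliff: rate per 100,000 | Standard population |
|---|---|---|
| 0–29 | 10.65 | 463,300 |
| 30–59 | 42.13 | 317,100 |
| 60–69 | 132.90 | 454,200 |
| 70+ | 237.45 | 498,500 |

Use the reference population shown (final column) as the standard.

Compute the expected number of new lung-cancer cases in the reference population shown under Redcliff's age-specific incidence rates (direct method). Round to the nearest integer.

1970

Expected new lung-cancer cases = Σ (standard pop × age-specific rate ÷ 100,000)
= 463,300×10.65/100,000 + 317,100×42.13/100,000 + 454,200×132.90/100,000 + 498,500×237.45/100,000
= 49.34 + 133.59 + 603.63 + 1183.69 = 1970.26.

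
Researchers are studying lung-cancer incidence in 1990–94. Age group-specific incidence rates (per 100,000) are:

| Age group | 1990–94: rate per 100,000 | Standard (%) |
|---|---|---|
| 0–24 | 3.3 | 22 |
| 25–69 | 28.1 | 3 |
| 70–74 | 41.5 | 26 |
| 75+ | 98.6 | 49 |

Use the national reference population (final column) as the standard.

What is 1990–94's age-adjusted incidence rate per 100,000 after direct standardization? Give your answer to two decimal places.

60.67

Standard weights: 0.22, 0.03, 0.26, 0.49.
Standardized rate: 0.2200×3.3 + 0.0300×28.1 + 0.2600×41.5 + 0.4900×98.6 = 60.6730 per 100,000.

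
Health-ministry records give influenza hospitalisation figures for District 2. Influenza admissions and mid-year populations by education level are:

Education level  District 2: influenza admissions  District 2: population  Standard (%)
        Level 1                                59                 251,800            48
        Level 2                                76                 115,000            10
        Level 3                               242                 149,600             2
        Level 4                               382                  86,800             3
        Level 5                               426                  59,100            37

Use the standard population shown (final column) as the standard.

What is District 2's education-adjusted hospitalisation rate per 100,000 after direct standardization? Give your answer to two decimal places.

Education-specific rates per 100,000 for District 2: 23.43, 66.09, 161.76, 440.09, 720.81.
Standard weights: 0.48, 0.10, 0.02, 0.03, 0.37.
Standardized rate: 0.4800×23.43 + 0.1000×66.09 + 0.0200×161.76 + 0.0300×440.09 + 0.3700×720.81 = 300.9943 per 100,000.

300.99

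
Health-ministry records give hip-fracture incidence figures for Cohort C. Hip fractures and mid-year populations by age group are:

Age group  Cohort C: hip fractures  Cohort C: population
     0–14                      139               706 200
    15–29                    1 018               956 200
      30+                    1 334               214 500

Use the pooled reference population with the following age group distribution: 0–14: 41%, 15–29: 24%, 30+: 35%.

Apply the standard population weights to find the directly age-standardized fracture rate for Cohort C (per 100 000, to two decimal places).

251.29

Age-specific rates per 100 000 for Cohort C: 19.68, 106.46, 621.91.
Standard weights: 0.41, 0.24, 0.35.
Standardized rate: 0.4100×19.68 + 0.2400×106.46 + 0.3500×621.91 = 251.2901 per 100 000.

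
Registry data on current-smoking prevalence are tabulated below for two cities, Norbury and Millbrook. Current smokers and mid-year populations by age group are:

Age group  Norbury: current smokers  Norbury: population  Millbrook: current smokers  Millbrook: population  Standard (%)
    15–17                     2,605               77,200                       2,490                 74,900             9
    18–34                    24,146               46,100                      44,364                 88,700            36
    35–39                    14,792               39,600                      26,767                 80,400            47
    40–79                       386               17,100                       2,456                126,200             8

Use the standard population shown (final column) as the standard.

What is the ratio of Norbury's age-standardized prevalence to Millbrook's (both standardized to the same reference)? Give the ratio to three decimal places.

Age-specific rates per 1,000 for Norbury: 33.744, 523.774, 373.535, 22.573.
For Millbrook: 33.244, 500.158, 332.923, 19.461.
Standard weights: 0.09, 0.36, 0.47, 0.08.
Norbury: 0.0900×33.744 + 0.3600×523.774 + 0.4700×373.535 + 0.0800×22.573 = 368.9632 per 1,000.
Millbrook: 0.0900×33.244 + 0.3600×500.158 + 0.4700×332.923 + 0.0800×19.461 = 341.0795 per 1,000.
Ratio = 368.9632 ÷ 341.0795 = 1.08175.

1.082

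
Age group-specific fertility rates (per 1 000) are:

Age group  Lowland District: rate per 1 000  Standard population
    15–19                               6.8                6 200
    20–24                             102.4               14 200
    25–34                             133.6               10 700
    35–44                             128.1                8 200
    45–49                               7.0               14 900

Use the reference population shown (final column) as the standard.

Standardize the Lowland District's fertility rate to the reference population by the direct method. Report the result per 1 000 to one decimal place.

Standard total = 54 200; weights = 0.1144, 0.2620, 0.1974, 0.1513, 0.2749.
Standardized rate: 0.1144×6.8 + 0.2620×102.4 + 0.1974×133.6 + 0.1513×128.1 + 0.2749×7.0 = 75.2856 per 1 000.

75.3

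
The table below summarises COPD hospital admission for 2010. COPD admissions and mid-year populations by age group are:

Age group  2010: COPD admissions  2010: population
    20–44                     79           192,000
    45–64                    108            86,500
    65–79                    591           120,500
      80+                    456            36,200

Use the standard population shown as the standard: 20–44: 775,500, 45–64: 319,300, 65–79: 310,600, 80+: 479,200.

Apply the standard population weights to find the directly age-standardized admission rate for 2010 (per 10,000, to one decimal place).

43.9

Age-specific rates per 10,000 for 2010: 4.11, 12.49, 49.05, 125.97.
Standard total = 1,884,600; weights = 0.4115, 0.1694, 0.1648, 0.2543.
Standardized rate: 0.4115×4.11 + 0.1694×12.49 + 0.1648×49.05 + 0.2543×125.97 = 43.9215 per 10,000.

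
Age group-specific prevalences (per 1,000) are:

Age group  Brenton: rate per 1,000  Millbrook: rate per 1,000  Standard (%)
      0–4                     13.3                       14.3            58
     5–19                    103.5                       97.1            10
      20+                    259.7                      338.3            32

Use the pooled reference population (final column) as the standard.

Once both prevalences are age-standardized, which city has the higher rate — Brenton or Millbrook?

Standard weights: 0.58, 0.10, 0.32.
Brenton: 0.5800×13.3 + 0.1000×103.5 + 0.3200×259.7 = 101.1680 per 1,000.
Millbrook: 0.5800×14.3 + 0.1000×97.1 + 0.3200×338.3 = 126.2600 per 1,000.

Millbrook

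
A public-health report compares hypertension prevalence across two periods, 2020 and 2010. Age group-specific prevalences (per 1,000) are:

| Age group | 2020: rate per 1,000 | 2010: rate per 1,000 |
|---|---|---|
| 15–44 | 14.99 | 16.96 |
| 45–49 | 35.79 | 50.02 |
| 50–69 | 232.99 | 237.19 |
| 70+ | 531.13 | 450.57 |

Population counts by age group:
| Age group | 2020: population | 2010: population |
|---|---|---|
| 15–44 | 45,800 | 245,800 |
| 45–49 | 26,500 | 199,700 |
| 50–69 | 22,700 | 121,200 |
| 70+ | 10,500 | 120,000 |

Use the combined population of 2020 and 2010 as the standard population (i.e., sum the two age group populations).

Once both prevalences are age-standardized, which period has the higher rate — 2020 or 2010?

2020

Combined standard total = 792,200; weights = 0.3681, 0.2855, 0.1816, 0.1647.
2020: 0.3681×14.99 + 0.2855×35.79 + 0.1816×232.99 + 0.1647×531.13 = 145.5523 per 1,000.
2010: 0.3681×16.96 + 0.2855×50.02 + 0.1816×237.19 + 0.1647×450.57 = 137.8327 per 1,000.
The crude rates (118.49 vs 141.22) would put 2010 higher, but that reflects its age composition; once standardized to a common age structure, 2020 has the higher underlying rate.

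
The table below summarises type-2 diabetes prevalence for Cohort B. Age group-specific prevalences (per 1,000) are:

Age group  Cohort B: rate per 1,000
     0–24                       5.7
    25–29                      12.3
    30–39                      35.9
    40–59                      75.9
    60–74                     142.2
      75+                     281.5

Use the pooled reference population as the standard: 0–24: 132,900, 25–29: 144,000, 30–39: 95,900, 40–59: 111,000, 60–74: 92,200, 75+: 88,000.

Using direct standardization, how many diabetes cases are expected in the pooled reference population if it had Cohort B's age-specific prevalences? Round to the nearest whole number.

Expected diabetes cases = Σ (standard pop × age-specific rate ÷ 1,000)
= 132,900×5.7/1,000 + 144,000×12.3/1,000 + 95,900×35.9/1,000 + 111,000×75.9/1,000 + 92,200×142.2/1,000 + 88,000×281.5/1,000
= 757.53 + 1771.20 + 3442.81 + 8424.90 + 13110.84 + 24772.00 = 52279.28.

52279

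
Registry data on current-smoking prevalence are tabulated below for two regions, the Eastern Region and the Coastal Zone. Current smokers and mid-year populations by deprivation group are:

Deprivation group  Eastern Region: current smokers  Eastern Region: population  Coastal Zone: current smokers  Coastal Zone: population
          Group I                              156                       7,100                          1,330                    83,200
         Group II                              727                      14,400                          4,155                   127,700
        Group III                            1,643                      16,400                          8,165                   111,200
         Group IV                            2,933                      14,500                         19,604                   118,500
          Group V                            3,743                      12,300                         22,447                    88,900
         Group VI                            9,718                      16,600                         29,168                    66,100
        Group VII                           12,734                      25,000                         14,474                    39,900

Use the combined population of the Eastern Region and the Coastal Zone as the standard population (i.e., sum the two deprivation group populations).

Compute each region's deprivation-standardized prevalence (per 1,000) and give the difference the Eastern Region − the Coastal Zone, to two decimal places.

Deprivation-specific rates per 1,000 for the Eastern Region: 21.972, 50.486, 100.183, 202.276, 304.309, 585.422, 509.360.
For the Coastal Zone: 15.986, 32.537, 73.426, 165.435, 252.497, 441.271, 362.757.
Combined standard total = 741,800; weights = 0.1217, 0.1916, 0.1720, 0.1793, 0.1364, 0.1115, 0.0875.
The Eastern Region: 0.1217×21.972 + 0.1916×50.486 + 0.1720×100.183 + 0.1793×202.276 + 0.1364×304.309 + 0.1115×585.422 + 0.0875×509.360 = 217.1907 per 1,000.
The Coastal Zone: 0.1217×15.986 + 0.1916×32.537 + 0.1720×73.426 + 0.1793×165.435 + 0.1364×252.497 + 0.1115×441.271 + 0.0875×362.757 = 165.8503 per 1,000.
Difference = 217.1907 − 165.8503 = 51.3404.

51.34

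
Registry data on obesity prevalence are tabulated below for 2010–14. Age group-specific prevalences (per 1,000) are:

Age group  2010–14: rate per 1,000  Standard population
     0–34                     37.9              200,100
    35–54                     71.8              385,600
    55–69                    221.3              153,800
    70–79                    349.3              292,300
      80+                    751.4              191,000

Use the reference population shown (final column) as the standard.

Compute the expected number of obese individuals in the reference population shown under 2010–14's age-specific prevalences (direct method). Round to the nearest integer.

314924

Expected obese individuals = Σ (standard pop × age-specific rate ÷ 1,000)
= 200,100×37.9/1,000 + 385,600×71.8/1,000 + 153,800×221.3/1,000 + 292,300×349.3/1,000 + 191,000×751.4/1,000
= 7583.79 + 27686.08 + 34035.94 + 102100.39 + 143517.40 = 314923.60.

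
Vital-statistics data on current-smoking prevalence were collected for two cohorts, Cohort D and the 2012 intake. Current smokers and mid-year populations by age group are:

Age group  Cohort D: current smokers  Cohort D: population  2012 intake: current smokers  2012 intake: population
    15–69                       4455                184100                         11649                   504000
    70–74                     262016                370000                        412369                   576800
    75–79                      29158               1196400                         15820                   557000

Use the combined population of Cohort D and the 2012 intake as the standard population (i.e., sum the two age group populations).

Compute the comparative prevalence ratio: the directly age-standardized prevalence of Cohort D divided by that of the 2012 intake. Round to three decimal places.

Age-specific rates per 1000 for Cohort D: 24.199, 708.151, 24.371.
For the 2012 intake: 23.113, 714.925, 28.402.
Combined standard total = 3388300; weights = 0.2031, 0.2794, 0.5175.
Cohort D: 0.2031×24.199 + 0.2794×708.151 + 0.5175×24.371 = 215.4065 per 1000.
The 2012 intake: 0.2031×23.113 + 0.2794×714.925 + 0.5175×28.402 = 219.1647 per 1000.
Ratio = 215.4065 ÷ 219.1647 = 0.98285.

0.983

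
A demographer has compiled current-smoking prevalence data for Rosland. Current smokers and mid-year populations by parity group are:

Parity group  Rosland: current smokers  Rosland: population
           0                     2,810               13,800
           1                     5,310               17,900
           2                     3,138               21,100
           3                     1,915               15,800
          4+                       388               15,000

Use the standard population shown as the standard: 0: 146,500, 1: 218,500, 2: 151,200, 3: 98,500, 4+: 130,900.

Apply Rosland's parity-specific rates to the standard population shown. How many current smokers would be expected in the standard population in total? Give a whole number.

132459

Parity-specific rates per 1,000 for Rosland: 203.623, 296.648, 148.720, 121.203, 25.867.
Expected current smokers = Σ (standard pop × parity-specific rate ÷ 1,000)
= 146,500×203.623/1,000 + 218,500×296.648/1,000 + 151,200×148.720/1,000 + 98,500×121.203/1,000 + 130,900×25.867/1,000
= 29830.80 + 64817.60 + 22486.52 + 11938.45 + 3385.95 = 132459.31.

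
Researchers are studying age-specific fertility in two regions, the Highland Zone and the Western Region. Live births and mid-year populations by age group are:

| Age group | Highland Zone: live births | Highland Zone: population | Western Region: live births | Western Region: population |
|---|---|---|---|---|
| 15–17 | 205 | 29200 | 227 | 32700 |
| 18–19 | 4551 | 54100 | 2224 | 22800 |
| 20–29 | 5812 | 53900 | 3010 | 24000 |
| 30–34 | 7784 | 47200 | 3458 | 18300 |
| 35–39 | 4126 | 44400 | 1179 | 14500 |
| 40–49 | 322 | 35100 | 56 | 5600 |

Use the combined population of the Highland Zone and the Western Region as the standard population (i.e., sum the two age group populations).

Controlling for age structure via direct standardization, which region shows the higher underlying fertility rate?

Western Region

Age-specific rates per 1000 for the Highland Zone: 7.021, 84.122, 107.829, 164.915, 92.928, 9.174.
For the Western Region: 6.942, 97.544, 125.417, 188.962, 81.310, 10.000.
Combined standard total = 381800; weights = 0.1621, 0.2014, 0.2040, 0.1716, 0.1543, 0.1066.
The Highland Zone: 0.1621×7.021 + 0.2014×84.122 + 0.2040×107.829 + 0.1716×164.915 + 0.1543×92.928 + 0.1066×9.174 = 83.6884 per 1000.
The Western Region: 0.1621×6.942 + 0.2014×97.544 + 0.2040×125.417 + 0.1716×188.962 + 0.1543×81.310 + 0.1066×10.000 = 92.3886 per 1000.
The crude rates (86.40 vs 86.12) would put the Highland Zone higher, but that reflects its age composition; once standardized to a common age structure, the Western Region has the higher underlying rate.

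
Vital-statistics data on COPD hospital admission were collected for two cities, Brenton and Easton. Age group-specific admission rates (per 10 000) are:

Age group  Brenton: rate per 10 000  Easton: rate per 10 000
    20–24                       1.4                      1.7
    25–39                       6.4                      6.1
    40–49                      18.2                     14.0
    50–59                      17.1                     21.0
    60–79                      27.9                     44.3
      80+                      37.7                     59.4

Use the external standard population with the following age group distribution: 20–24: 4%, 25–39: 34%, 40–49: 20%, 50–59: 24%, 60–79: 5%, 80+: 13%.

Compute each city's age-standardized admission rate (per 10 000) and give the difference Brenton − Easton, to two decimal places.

-3.65

Standard weights: 0.04, 0.34, 0.20, 0.24, 0.05, 0.13.
Brenton: 0.0400×1.4 + 0.3400×6.4 + 0.2000×18.2 + 0.2400×17.1 + 0.0500×27.9 + 0.1300×37.7 = 16.2720 per 10 000.
Easton: 0.0400×1.7 + 0.3400×6.1 + 0.2000×14.0 + 0.2400×21.0 + 0.0500×44.3 + 0.1300×59.4 = 19.9190 per 10 000.
Difference = 16.2720 − 19.9190 = -3.6470.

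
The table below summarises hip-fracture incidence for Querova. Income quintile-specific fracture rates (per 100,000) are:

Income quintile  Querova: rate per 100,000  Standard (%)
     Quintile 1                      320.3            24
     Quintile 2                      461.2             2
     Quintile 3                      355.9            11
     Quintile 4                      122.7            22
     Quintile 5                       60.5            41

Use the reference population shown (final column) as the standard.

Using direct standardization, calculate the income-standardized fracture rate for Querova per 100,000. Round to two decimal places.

Standard weights: 0.24, 0.02, 0.11, 0.22, 0.41.
Standardized rate: 0.2400×320.3 + 0.0200×461.2 + 0.1100×355.9 + 0.2200×122.7 + 0.4100×60.5 = 177.0440 per 100,000.

177.04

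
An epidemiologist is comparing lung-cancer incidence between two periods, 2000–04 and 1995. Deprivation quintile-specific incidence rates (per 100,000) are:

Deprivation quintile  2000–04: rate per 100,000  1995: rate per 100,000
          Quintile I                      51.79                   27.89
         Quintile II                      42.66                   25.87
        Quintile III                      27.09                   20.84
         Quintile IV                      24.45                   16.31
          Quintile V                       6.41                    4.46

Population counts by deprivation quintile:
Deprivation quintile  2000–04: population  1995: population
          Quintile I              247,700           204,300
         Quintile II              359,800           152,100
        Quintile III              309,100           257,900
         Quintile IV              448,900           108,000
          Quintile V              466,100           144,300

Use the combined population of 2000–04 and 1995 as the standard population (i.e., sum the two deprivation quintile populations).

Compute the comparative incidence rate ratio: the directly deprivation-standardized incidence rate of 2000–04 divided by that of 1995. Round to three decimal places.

Combined standard total = 2,698,200; weights = 0.1675, 0.1897, 0.2101, 0.2064, 0.2262.
2000–04: 0.1675×51.79 + 0.1897×42.66 + 0.2101×27.09 + 0.2064×24.45 + 0.2262×6.41 = 28.9584 per 100,000.
1995: 0.1675×27.89 + 0.1897×25.87 + 0.2101×20.84 + 0.2064×16.31 + 0.2262×4.46 = 18.3348 per 100,000.
Ratio = 28.9584 ÷ 18.3348 = 1.57943.

1.579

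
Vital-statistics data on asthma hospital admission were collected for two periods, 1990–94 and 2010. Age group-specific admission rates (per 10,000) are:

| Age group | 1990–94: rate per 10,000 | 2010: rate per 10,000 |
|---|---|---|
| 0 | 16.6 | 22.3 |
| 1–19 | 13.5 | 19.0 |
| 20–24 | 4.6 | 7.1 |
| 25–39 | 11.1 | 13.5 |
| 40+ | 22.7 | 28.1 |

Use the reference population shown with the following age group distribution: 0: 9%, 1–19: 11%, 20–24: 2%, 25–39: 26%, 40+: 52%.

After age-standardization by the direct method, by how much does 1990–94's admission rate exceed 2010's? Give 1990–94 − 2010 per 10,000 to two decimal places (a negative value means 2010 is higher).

Standard weights: 0.09, 0.11, 0.02, 0.26, 0.52.
1990–94: 0.0900×16.6 + 0.1100×13.5 + 0.0200×4.6 + 0.2600×11.1 + 0.5200×22.7 = 17.7610 per 10,000.
2010: 0.0900×22.3 + 0.1100×19.0 + 0.0200×7.1 + 0.2600×13.5 + 0.5200×28.1 = 22.3610 per 10,000.
Difference = 17.7610 − 22.3610 = -4.6000.

-4.60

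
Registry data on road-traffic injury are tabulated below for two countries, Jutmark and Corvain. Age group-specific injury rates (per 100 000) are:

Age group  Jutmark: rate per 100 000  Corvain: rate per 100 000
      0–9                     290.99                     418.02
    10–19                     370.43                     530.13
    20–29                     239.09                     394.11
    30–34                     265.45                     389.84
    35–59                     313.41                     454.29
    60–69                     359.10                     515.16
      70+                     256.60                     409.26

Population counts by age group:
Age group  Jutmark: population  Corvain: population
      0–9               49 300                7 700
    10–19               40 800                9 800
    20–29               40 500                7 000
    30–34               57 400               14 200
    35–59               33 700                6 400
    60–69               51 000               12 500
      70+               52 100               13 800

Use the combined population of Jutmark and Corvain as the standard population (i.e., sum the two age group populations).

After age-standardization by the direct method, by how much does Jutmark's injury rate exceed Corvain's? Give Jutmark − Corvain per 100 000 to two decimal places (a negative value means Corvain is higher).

-144.40

Combined standard total = 396 200; weights = 0.1439, 0.1277, 0.1199, 0.1807, 0.1012, 0.1603, 0.1663.
Jutmark: 0.1439×290.99 + 0.1277×370.43 + 0.1199×239.09 + 0.1807×265.45 + 0.1012×313.41 + 0.1603×359.10 + 0.1663×256.60 = 297.7630 per 100 000.
Corvain: 0.1439×418.02 + 0.1277×530.13 + 0.1199×394.11 + 0.1807×389.84 + 0.1012×454.29 + 0.1603×515.16 + 0.1663×409.26 = 442.1616 per 100 000.
Difference = 297.7630 − 442.1616 = -144.3985.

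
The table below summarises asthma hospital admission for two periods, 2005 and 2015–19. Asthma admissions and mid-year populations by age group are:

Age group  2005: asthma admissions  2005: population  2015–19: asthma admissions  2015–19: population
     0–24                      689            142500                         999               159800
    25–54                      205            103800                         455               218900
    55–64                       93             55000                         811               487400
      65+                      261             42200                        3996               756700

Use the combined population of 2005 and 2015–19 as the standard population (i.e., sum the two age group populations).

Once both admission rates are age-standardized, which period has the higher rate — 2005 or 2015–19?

2005

Age-specific rates per 10000 for 2005: 48.35, 19.75, 16.91, 61.85.
For 2015–19: 62.52, 20.79, 16.64, 52.81.
Combined standard total = 1966300; weights = 0.1537, 0.1641, 0.2758, 0.4063.
2005: 0.1537×48.35 + 0.1641×19.75 + 0.2758×16.91 + 0.4063×61.85 = 40.4678 per 10000.
2015–19: 0.1537×62.52 + 0.1641×20.79 + 0.2758×16.64 + 0.4063×52.81 = 39.0682 per 10000.
The crude rates (36.33 vs 38.58) would put 2015–19 higher, but that reflects its age composition; once standardized to a common age structure, 2005 has the higher underlying rate.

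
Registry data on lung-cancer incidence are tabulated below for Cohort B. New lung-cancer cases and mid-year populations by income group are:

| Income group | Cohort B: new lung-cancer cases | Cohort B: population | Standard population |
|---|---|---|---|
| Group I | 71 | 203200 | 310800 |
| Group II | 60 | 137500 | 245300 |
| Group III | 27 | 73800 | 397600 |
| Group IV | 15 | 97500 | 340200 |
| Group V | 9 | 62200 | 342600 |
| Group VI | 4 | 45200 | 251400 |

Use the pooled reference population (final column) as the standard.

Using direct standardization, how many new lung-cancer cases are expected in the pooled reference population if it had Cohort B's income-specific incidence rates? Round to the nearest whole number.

Income-specific rates per 100000 for Cohort B: 34.94, 43.64, 36.59, 15.38, 14.47, 8.85.
Expected new lung-cancer cases = Σ (standard pop × income-specific rate ÷ 100000)
= 310800×34.94/100000 + 245300×43.64/100000 + 397600×36.59/100000 + 340200×15.38/100000 + 342600×14.47/100000 + 251400×8.85/100000
= 108.60 + 107.04 + 145.46 + 52.34 + 49.57 + 22.25 = 485.26.

485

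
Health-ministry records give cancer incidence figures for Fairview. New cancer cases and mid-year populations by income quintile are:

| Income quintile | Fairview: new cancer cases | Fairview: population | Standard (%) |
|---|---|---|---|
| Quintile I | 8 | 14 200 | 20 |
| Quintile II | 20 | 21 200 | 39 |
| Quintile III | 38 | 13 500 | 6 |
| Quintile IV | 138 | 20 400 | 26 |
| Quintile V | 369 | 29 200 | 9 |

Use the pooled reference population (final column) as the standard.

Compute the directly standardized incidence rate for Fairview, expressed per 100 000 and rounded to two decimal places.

Income-specific rates per 100 000 for Fairview: 56.34, 94.34, 281.48, 676.47, 1263.70.
Standard weights: 0.20, 0.39, 0.06, 0.26, 0.09.
Standardized rate: 0.2000×56.34 + 0.3900×94.34 + 0.0600×281.48 + 0.2600×676.47 + 0.0900×1263.70 = 354.5642 per 100 000.

354.56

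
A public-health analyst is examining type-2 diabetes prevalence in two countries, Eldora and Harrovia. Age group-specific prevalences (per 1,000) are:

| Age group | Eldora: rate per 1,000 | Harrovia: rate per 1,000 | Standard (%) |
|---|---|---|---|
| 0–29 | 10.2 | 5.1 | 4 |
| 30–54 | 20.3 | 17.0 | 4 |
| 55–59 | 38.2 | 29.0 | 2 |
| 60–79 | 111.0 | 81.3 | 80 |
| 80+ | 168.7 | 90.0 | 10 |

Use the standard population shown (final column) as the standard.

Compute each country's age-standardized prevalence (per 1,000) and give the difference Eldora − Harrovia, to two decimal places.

Standard weights: 0.04, 0.04, 0.02, 0.80, 0.10.
Eldora: 0.0400×10.2 + 0.0400×20.3 + 0.0200×38.2 + 0.8000×111.0 + 0.1000×168.7 = 107.6540 per 1,000.
Harrovia: 0.0400×5.1 + 0.0400×17.0 + 0.0200×29.0 + 0.8000×81.3 + 0.1000×90.0 = 75.5040 per 1,000.
Difference = 107.6540 − 75.5040 = 32.1500.

32.15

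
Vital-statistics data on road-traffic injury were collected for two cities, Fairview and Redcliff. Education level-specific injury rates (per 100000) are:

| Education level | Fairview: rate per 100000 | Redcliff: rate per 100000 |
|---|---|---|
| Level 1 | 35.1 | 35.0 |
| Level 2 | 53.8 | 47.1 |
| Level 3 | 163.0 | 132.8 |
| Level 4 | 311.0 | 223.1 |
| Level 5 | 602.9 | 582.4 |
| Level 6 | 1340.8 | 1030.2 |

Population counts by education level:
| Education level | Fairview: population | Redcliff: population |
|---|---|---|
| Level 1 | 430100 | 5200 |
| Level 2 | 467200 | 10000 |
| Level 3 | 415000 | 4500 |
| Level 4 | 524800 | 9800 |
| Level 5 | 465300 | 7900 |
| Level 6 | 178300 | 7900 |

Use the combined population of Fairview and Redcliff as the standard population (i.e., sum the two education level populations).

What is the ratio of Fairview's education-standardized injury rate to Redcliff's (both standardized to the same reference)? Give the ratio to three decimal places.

1.192

Combined standard total = 2526000; weights = 0.1723, 0.1889, 0.1661, 0.2116, 0.1873, 0.0737.
Fairview: 0.1723×35.1 + 0.1889×53.8 + 0.1661×163.0 + 0.2116×311.0 + 0.1873×602.9 + 0.0737×1340.8 = 320.8791 per 100000.
Redcliff: 0.1723×35.0 + 0.1889×47.1 + 0.1661×132.8 + 0.2116×223.1 + 0.1873×582.4 + 0.0737×1030.2 = 269.2420 per 100000.
Ratio = 320.8791 ÷ 269.2420 = 1.19179.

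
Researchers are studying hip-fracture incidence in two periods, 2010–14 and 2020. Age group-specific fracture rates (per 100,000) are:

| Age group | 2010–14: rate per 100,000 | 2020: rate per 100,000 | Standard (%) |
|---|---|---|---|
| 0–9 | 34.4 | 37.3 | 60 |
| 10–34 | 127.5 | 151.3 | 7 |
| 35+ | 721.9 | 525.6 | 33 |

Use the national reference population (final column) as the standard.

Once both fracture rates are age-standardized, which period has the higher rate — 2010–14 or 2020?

2010–14

Standard weights: 0.60, 0.07, 0.33.
2010–14: 0.6000×34.4 + 0.0700×127.5 + 0.3300×721.9 = 267.7920 per 100,000.
2020: 0.6000×37.3 + 0.0700×151.3 + 0.3300×525.6 = 206.4190 per 100,000.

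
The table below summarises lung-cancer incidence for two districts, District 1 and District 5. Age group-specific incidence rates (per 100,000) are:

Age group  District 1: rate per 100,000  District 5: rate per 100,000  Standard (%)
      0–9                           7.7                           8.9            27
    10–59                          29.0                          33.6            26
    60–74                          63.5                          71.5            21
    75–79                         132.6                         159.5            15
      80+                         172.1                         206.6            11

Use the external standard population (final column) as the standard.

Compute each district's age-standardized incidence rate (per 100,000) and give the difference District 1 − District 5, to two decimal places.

Standard weights: 0.27, 0.26, 0.21, 0.15, 0.11.
District 1: 0.2700×7.7 + 0.2600×29.0 + 0.2100×63.5 + 0.1500×132.6 + 0.1100×172.1 = 61.7750 per 100,000.
District 5: 0.2700×8.9 + 0.2600×33.6 + 0.2100×71.5 + 0.1500×159.5 + 0.1100×206.6 = 72.8050 per 100,000.
Difference = 61.7750 − 72.8050 = -11.0300.

-11.03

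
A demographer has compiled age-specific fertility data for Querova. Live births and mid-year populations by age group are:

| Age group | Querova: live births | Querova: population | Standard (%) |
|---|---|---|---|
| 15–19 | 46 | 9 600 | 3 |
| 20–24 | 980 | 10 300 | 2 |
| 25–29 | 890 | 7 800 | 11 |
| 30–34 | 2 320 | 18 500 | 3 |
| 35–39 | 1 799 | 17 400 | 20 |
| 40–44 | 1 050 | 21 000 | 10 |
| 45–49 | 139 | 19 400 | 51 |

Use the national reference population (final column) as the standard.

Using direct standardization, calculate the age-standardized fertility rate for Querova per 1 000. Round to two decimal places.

Age-specific rates per 1 000 for Querova: 4.792, 95.146, 114.103, 125.405, 103.391, 50.000, 7.165.
Standard weights: 0.03, 0.02, 0.11, 0.03, 0.20, 0.10, 0.51.
Standardized rate: 0.0300×4.792 + 0.0200×95.146 + 0.1100×114.103 + 0.0300×125.405 + 0.2000×103.391 + 0.1000×50.000 + 0.5100×7.165 = 47.6924 per 1 000.

47.69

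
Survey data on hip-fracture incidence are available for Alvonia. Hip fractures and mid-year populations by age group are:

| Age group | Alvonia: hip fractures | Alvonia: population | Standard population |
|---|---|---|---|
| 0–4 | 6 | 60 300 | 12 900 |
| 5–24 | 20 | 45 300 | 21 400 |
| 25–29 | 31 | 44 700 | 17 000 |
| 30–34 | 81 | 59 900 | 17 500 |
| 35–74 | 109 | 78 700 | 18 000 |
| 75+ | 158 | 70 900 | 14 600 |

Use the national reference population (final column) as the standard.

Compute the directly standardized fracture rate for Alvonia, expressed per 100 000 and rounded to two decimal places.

102.22

Age-specific rates per 100 000 for Alvonia: 9.95, 44.15, 69.35, 135.23, 138.50, 222.85.
Standard total = 101 400; weights = 0.1272, 0.2110, 0.1677, 0.1726, 0.1775, 0.1440.
Standardized rate: 0.1272×9.95 + 0.2110×44.15 + 0.1677×69.35 + 0.1726×135.23 + 0.1775×138.50 + 0.1440×222.85 = 102.2208 per 100 000.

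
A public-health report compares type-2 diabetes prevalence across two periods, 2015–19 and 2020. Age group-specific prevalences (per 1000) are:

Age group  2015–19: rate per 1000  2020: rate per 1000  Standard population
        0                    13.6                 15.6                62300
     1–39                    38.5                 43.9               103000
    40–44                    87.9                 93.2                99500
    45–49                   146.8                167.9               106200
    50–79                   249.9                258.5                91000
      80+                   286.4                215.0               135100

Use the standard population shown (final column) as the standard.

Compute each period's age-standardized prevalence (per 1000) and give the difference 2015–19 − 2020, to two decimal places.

Standard total = 597100; weights = 0.1043, 0.1725, 0.1666, 0.1779, 0.1524, 0.2263.
2015–19: 0.1043×13.6 + 0.1725×38.5 + 0.1666×87.9 + 0.1779×146.8 + 0.1524×249.9 + 0.2263×286.4 = 151.7041 per 1000.
2020: 0.1043×15.6 + 0.1725×43.9 + 0.1666×93.2 + 0.1779×167.9 + 0.1524×258.5 + 0.2263×215.0 = 142.6360 per 1000.
Difference = 151.7041 − 142.6360 = 9.0681.

9.07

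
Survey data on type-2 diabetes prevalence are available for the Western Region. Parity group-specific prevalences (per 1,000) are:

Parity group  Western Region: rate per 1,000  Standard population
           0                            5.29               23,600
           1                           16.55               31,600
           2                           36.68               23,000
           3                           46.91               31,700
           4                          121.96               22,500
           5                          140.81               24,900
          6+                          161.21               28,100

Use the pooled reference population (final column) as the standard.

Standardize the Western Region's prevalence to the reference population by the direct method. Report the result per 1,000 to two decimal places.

74.21

Standard total = 185,400; weights = 0.1273, 0.1704, 0.1241, 0.1710, 0.1214, 0.1343, 0.1516.
Standardized rate: 0.1273×5.29 + 0.1704×16.55 + 0.1241×36.68 + 0.1710×46.91 + 0.1214×121.96 + 0.1343×140.81 + 0.1516×161.21 = 74.2113 per 1,000.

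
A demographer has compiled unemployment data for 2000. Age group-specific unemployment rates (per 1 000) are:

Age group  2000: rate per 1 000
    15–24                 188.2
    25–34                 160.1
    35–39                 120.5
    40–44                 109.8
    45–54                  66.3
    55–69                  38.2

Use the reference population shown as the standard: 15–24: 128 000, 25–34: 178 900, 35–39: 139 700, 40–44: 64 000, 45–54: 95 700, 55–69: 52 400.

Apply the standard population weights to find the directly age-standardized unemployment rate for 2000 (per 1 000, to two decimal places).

Standard total = 658 700; weights = 0.1943, 0.2716, 0.2121, 0.0972, 0.1453, 0.0796.
Standardized rate: 0.1943×188.2 + 0.2716×160.1 + 0.2121×120.5 + 0.0972×109.8 + 0.1453×66.3 + 0.0796×38.2 = 128.9496 per 1 000.

128.95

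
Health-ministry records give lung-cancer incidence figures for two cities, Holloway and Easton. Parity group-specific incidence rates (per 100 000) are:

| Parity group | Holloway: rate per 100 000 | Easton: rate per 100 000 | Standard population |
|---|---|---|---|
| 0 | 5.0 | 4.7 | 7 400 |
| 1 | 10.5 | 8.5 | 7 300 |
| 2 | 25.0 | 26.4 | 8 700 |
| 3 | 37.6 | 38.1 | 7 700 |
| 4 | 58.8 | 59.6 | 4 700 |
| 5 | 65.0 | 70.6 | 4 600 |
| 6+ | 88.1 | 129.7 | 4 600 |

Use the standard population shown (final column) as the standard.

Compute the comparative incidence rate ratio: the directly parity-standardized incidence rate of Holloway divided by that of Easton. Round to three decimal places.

Standard total = 45 000; weights = 0.1644, 0.1622, 0.1933, 0.1711, 0.1044, 0.1022, 0.1022.
Holloway: 0.1644×5.0 + 0.1622×10.5 + 0.1933×25.0 + 0.1711×37.6 + 0.1044×58.8 + 0.1022×65.0 + 0.1022×88.1 = 35.5842 per 100 000.
Easton: 0.1644×4.7 + 0.1622×8.5 + 0.1933×26.4 + 0.1711×38.1 + 0.1044×59.6 + 0.1022×70.6 + 0.1022×129.7 = 40.4751 per 100 000.
Ratio = 35.5842 ÷ 40.4751 = 0.87916.

0.879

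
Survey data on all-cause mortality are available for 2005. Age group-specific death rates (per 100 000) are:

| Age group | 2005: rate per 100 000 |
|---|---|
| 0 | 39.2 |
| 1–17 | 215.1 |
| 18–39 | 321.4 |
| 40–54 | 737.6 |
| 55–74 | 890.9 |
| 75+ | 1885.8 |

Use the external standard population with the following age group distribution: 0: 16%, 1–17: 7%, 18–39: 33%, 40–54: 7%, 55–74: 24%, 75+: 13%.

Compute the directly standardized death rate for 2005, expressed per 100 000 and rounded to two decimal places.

Standard weights: 0.16, 0.07, 0.33, 0.07, 0.24, 0.13.
Standardized rate: 0.1600×39.2 + 0.0700×215.1 + 0.3300×321.4 + 0.0700×737.6 + 0.2400×890.9 + 0.1300×1885.8 = 637.9930 per 100 000.

637.99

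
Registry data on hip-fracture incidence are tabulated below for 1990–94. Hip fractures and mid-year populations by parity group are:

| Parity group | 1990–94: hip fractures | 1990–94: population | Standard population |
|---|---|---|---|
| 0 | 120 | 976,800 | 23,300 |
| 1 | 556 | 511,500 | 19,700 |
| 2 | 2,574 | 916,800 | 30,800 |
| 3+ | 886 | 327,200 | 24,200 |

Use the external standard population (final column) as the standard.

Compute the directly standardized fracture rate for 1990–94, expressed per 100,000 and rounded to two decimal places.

Parity-specific rates per 100,000 for 1990–94: 12.29, 108.70, 280.76, 270.78.
Standard total = 98,000; weights = 0.2378, 0.2010, 0.3143, 0.2469.
Standardized rate: 0.2378×12.29 + 0.2010×108.70 + 0.3143×280.76 + 0.2469×270.78 = 179.8770 per 100,000.

179.88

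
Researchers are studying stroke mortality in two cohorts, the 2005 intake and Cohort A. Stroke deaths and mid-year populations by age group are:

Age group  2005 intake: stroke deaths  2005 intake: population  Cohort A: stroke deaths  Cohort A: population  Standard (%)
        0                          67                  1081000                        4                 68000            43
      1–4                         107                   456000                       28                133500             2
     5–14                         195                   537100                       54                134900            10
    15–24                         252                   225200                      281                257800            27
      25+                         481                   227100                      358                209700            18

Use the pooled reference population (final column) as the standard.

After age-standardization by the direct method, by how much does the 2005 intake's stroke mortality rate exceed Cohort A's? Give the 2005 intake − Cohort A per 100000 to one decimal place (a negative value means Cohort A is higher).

Age-specific rates per 100000 for the 2005 intake: 6.20, 23.46, 36.31, 111.90, 211.80.
For Cohort A: 5.88, 20.97, 40.03, 109.00, 170.72.
Standard weights: 0.43, 0.02, 0.10, 0.27, 0.18.
The 2005 intake: 0.4300×6.20 + 0.0200×23.46 + 0.1000×36.31 + 0.2700×111.90 + 0.1800×211.80 = 75.1024 per 100000.
Cohort A: 0.4300×5.88 + 0.0200×20.97 + 0.1000×40.03 + 0.2700×109.00 + 0.1800×170.72 = 67.1113 per 100000.
Difference = 75.1024 − 67.1113 = 7.9911.

8.0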